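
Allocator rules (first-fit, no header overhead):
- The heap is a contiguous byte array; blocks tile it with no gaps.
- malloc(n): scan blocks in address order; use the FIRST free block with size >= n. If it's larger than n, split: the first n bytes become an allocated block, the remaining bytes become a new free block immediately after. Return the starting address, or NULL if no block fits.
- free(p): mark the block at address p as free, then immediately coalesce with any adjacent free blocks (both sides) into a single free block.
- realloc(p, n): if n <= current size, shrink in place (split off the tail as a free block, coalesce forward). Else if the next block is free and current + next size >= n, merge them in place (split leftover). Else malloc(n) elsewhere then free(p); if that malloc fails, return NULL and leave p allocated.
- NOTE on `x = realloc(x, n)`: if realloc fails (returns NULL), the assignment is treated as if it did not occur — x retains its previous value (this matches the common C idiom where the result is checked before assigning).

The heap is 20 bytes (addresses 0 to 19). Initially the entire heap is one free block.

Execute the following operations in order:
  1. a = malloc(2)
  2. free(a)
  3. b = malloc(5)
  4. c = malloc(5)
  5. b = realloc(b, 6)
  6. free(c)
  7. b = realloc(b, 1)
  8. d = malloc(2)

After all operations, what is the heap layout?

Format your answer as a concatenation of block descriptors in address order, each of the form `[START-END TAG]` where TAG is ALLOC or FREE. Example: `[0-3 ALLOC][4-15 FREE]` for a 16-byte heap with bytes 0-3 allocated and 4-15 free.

Answer: [0-1 ALLOC][2-9 FREE][10-10 ALLOC][11-19 FREE]

Derivation:
Op 1: a = malloc(2) -> a = 0; heap: [0-1 ALLOC][2-19 FREE]
Op 2: free(a) -> (freed a); heap: [0-19 FREE]
Op 3: b = malloc(5) -> b = 0; heap: [0-4 ALLOC][5-19 FREE]
Op 4: c = malloc(5) -> c = 5; heap: [0-4 ALLOC][5-9 ALLOC][10-19 FREE]
Op 5: b = realloc(b, 6) -> b = 10; heap: [0-4 FREE][5-9 ALLOC][10-15 ALLOC][16-19 FREE]
Op 6: free(c) -> (freed c); heap: [0-9 FREE][10-15 ALLOC][16-19 FREE]
Op 7: b = realloc(b, 1) -> b = 10; heap: [0-9 FREE][10-10 ALLOC][11-19 FREE]
Op 8: d = malloc(2) -> d = 0; heap: [0-1 ALLOC][2-9 FREE][10-10 ALLOC][11-19 FREE]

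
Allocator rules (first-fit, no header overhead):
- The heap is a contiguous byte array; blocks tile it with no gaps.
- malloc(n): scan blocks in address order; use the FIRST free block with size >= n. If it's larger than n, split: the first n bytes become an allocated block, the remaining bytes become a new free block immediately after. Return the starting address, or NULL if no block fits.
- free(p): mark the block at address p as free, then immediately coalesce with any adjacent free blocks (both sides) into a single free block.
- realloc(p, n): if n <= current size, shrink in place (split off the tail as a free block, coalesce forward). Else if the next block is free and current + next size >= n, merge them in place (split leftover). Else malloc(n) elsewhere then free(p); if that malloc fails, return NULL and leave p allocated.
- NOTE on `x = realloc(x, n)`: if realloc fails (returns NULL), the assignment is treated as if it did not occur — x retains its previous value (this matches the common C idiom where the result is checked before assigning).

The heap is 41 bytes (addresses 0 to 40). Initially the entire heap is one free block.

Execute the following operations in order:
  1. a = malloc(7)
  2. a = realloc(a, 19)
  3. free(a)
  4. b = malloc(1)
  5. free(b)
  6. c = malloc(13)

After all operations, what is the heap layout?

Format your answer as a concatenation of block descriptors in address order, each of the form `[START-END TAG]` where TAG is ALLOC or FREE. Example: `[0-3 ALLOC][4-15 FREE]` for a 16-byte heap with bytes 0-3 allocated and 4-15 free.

Answer: [0-12 ALLOC][13-40 FREE]

Derivation:
Op 1: a = malloc(7) -> a = 0; heap: [0-6 ALLOC][7-40 FREE]
Op 2: a = realloc(a, 19) -> a = 0; heap: [0-18 ALLOC][19-40 FREE]
Op 3: free(a) -> (freed a); heap: [0-40 FREE]
Op 4: b = malloc(1) -> b = 0; heap: [0-0 ALLOC][1-40 FREE]
Op 5: free(b) -> (freed b); heap: [0-40 FREE]
Op 6: c = malloc(13) -> c = 0; heap: [0-12 ALLOC][13-40 FREE]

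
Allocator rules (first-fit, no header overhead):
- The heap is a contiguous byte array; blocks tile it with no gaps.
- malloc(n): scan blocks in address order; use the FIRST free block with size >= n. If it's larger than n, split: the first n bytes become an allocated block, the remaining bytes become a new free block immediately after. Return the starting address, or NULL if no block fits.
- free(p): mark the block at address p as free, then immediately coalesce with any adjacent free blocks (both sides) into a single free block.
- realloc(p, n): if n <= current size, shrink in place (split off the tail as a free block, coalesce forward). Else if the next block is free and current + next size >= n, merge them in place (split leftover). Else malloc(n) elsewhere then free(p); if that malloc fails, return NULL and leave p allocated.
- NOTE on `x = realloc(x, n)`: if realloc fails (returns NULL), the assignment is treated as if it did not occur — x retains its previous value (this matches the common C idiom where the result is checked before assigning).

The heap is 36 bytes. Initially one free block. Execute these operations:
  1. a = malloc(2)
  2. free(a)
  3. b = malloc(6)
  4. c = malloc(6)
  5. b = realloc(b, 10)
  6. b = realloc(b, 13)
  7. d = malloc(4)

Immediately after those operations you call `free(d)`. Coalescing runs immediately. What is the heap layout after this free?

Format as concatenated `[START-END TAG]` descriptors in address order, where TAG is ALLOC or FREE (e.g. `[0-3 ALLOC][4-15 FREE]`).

Answer: [0-5 FREE][6-11 ALLOC][12-24 ALLOC][25-35 FREE]

Derivation:
Op 1: a = malloc(2) -> a = 0; heap: [0-1 ALLOC][2-35 FREE]
Op 2: free(a) -> (freed a); heap: [0-35 FREE]
Op 3: b = malloc(6) -> b = 0; heap: [0-5 ALLOC][6-35 FREE]
Op 4: c = malloc(6) -> c = 6; heap: [0-5 ALLOC][6-11 ALLOC][12-35 FREE]
Op 5: b = realloc(b, 10) -> b = 12; heap: [0-5 FREE][6-11 ALLOC][12-21 ALLOC][22-35 FREE]
Op 6: b = realloc(b, 13) -> b = 12; heap: [0-5 FREE][6-11 ALLOC][12-24 ALLOC][25-35 FREE]
Op 7: d = malloc(4) -> d = 0; heap: [0-3 ALLOC][4-5 FREE][6-11 ALLOC][12-24 ALLOC][25-35 FREE]
free(d): d = 0 -> block [0-3 ALLOC]; mark free, coalesce with adjacent free neighbors -> [0-5 FREE][6-11 ALLOC][12-24 ALLOC][25-35 FREE]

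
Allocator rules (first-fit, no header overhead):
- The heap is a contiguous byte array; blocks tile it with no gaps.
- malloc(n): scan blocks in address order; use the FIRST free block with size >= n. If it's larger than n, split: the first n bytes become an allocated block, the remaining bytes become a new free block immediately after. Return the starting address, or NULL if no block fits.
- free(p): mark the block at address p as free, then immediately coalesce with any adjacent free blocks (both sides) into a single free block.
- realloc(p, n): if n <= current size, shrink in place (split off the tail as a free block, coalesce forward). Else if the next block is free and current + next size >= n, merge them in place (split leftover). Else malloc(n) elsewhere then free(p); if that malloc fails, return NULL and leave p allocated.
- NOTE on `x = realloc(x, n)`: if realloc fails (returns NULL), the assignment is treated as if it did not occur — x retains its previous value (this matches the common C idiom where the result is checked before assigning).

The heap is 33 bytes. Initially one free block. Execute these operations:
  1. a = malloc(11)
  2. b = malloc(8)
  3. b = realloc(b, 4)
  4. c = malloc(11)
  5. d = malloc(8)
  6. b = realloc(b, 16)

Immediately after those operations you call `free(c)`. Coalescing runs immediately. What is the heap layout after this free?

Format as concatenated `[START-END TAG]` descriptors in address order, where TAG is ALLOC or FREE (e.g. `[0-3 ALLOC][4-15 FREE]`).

Answer: [0-10 ALLOC][11-14 ALLOC][15-32 FREE]

Derivation:
Op 1: a = malloc(11) -> a = 0; heap: [0-10 ALLOC][11-32 FREE]
Op 2: b = malloc(8) -> b = 11; heap: [0-10 ALLOC][11-18 ALLOC][19-32 FREE]
Op 3: b = realloc(b, 4) -> b = 11; heap: [0-10 ALLOC][11-14 ALLOC][15-32 FREE]
Op 4: c = malloc(11) -> c = 15; heap: [0-10 ALLOC][11-14 ALLOC][15-25 ALLOC][26-32 FREE]
Op 5: d = malloc(8) -> d = NULL; heap: [0-10 ALLOC][11-14 ALLOC][15-25 ALLOC][26-32 FREE]
Op 6: b = realloc(b, 16) -> NULL (b unchanged); heap: [0-10 ALLOC][11-14 ALLOC][15-25 ALLOC][26-32 FREE]
free(c): c = 15 -> block [15-25 ALLOC]; mark free, coalesce with adjacent free neighbors -> [0-10 ALLOC][11-14 ALLOC][15-32 FREE]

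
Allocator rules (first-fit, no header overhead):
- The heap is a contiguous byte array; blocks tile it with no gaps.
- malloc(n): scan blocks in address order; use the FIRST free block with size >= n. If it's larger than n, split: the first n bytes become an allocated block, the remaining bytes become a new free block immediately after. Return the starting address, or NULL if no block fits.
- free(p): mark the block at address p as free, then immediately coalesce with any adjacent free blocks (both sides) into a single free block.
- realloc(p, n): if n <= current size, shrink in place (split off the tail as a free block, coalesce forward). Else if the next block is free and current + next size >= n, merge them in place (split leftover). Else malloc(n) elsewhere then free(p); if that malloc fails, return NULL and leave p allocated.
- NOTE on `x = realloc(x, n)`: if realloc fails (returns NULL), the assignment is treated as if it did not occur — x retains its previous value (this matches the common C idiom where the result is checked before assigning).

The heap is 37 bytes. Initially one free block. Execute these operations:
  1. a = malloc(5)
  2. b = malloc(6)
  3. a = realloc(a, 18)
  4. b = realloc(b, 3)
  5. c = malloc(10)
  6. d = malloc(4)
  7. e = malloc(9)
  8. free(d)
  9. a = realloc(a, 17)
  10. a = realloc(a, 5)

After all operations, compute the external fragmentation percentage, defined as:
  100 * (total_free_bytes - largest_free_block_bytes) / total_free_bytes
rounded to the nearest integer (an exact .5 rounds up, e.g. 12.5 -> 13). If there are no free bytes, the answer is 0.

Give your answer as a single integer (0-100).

Op 1: a = malloc(5) -> a = 0; heap: [0-4 ALLOC][5-36 FREE]
Op 2: b = malloc(6) -> b = 5; heap: [0-4 ALLOC][5-10 ALLOC][11-36 FREE]
Op 3: a = realloc(a, 18) -> a = 11; heap: [0-4 FREE][5-10 ALLOC][11-28 ALLOC][29-36 FREE]
Op 4: b = realloc(b, 3) -> b = 5; heap: [0-4 FREE][5-7 ALLOC][8-10 FREE][11-28 ALLOC][29-36 FREE]
Op 5: c = malloc(10) -> c = NULL; heap: [0-4 FREE][5-7 ALLOC][8-10 FREE][11-28 ALLOC][29-36 FREE]
Op 6: d = malloc(4) -> d = 0; heap: [0-3 ALLOC][4-4 FREE][5-7 ALLOC][8-10 FREE][11-28 ALLOC][29-36 FREE]
Op 7: e = malloc(9) -> e = NULL; heap: [0-3 ALLOC][4-4 FREE][5-7 ALLOC][8-10 FREE][11-28 ALLOC][29-36 FREE]
Op 8: free(d) -> (freed d); heap: [0-4 FREE][5-7 ALLOC][8-10 FREE][11-28 ALLOC][29-36 FREE]
Op 9: a = realloc(a, 17) -> a = 11; heap: [0-4 FREE][5-7 ALLOC][8-10 FREE][11-27 ALLOC][28-36 FREE]
Op 10: a = realloc(a, 5) -> a = 11; heap: [0-4 FREE][5-7 ALLOC][8-10 FREE][11-15 ALLOC][16-36 FREE]
Free blocks: [5 3 21] total_free=29 largest=21 -> 100*(29-21)/29 = 800/29 ≈ 27.586 -> rounds to 28

Answer: 28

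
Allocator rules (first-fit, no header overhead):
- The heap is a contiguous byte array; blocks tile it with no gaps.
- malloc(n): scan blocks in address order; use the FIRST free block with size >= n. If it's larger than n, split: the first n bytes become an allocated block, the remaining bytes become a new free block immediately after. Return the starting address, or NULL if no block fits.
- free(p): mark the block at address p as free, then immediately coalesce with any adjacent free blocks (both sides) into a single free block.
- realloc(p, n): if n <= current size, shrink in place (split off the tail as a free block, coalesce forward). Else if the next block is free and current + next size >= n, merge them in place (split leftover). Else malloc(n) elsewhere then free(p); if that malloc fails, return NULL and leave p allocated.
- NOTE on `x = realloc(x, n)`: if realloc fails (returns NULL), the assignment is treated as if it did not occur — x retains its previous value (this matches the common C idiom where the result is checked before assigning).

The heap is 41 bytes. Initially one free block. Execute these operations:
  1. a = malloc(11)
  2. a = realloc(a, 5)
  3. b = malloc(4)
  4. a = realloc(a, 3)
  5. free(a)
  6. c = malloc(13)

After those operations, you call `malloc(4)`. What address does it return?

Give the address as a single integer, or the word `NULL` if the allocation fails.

Op 1: a = malloc(11) -> a = 0; heap: [0-10 ALLOC][11-40 FREE]
Op 2: a = realloc(a, 5) -> a = 0; heap: [0-4 ALLOC][5-40 FREE]
Op 3: b = malloc(4) -> b = 5; heap: [0-4 ALLOC][5-8 ALLOC][9-40 FREE]
Op 4: a = realloc(a, 3) -> a = 0; heap: [0-2 ALLOC][3-4 FREE][5-8 ALLOC][9-40 FREE]
Op 5: free(a) -> (freed a); heap: [0-4 FREE][5-8 ALLOC][9-40 FREE]
Op 6: c = malloc(13) -> c = 9; heap: [0-4 FREE][5-8 ALLOC][9-21 ALLOC][22-40 FREE]
malloc(4): first-fit scan over [0-4 FREE][5-8 ALLOC][9-21 ALLOC][22-40 FREE] -> 0

Answer: 0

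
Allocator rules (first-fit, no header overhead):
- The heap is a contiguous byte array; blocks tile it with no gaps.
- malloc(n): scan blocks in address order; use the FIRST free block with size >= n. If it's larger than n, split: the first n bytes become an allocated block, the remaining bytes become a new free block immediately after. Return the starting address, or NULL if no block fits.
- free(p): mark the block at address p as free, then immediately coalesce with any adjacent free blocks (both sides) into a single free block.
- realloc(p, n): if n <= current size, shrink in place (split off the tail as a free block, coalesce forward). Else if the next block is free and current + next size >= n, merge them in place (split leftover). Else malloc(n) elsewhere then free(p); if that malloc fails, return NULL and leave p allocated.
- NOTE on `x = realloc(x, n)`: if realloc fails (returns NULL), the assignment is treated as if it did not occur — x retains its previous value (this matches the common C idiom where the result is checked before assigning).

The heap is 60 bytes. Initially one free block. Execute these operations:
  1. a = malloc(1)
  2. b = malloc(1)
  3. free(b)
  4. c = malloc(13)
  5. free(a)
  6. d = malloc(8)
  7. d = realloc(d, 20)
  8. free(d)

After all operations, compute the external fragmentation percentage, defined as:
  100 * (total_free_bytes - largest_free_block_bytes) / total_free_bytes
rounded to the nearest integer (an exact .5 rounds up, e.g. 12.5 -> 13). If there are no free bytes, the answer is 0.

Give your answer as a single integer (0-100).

Answer: 2

Derivation:
Op 1: a = malloc(1) -> a = 0; heap: [0-0 ALLOC][1-59 FREE]
Op 2: b = malloc(1) -> b = 1; heap: [0-0 ALLOC][1-1 ALLOC][2-59 FREE]
Op 3: free(b) -> (freed b); heap: [0-0 ALLOC][1-59 FREE]
Op 4: c = malloc(13) -> c = 1; heap: [0-0 ALLOC][1-13 ALLOC][14-59 FREE]
Op 5: free(a) -> (freed a); heap: [0-0 FREE][1-13 ALLOC][14-59 FREE]
Op 6: d = malloc(8) -> d = 14; heap: [0-0 FREE][1-13 ALLOC][14-21 ALLOC][22-59 FREE]
Op 7: d = realloc(d, 20) -> d = 14; heap: [0-0 FREE][1-13 ALLOC][14-33 ALLOC][34-59 FREE]
Op 8: free(d) -> (freed d); heap: [0-0 FREE][1-13 ALLOC][14-59 FREE]
Free blocks: [1 46] total_free=47 largest=46 -> 100*(47-46)/47 = 100/47 ≈ 2.128 -> rounds to 2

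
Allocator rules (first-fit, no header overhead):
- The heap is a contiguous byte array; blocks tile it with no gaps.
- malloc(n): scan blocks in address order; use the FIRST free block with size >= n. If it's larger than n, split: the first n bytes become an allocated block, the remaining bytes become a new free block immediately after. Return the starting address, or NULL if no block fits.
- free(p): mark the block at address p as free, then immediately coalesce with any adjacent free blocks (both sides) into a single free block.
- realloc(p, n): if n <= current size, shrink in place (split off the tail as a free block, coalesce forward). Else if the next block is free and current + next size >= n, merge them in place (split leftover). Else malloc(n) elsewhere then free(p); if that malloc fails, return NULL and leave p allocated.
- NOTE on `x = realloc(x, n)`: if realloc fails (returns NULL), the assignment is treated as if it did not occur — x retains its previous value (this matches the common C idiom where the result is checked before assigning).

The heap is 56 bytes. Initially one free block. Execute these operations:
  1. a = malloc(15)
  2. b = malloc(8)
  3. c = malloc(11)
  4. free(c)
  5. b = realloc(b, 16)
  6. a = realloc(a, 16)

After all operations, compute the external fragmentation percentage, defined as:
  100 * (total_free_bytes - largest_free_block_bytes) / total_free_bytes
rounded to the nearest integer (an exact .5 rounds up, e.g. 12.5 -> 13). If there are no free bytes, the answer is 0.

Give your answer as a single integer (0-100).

Op 1: a = malloc(15) -> a = 0; heap: [0-14 ALLOC][15-55 FREE]
Op 2: b = malloc(8) -> b = 15; heap: [0-14 ALLOC][15-22 ALLOC][23-55 FREE]
Op 3: c = malloc(11) -> c = 23; heap: [0-14 ALLOC][15-22 ALLOC][23-33 ALLOC][34-55 FREE]
Op 4: free(c) -> (freed c); heap: [0-14 ALLOC][15-22 ALLOC][23-55 FREE]
Op 5: b = realloc(b, 16) -> b = 15; heap: [0-14 ALLOC][15-30 ALLOC][31-55 FREE]
Op 6: a = realloc(a, 16) -> a = 31; heap: [0-14 FREE][15-30 ALLOC][31-46 ALLOC][47-55 FREE]
Free blocks: [15 9] total_free=24 largest=15 -> 100*(24-15)/24 = 900/24 = 37.5 -> rounds to 38

Answer: 38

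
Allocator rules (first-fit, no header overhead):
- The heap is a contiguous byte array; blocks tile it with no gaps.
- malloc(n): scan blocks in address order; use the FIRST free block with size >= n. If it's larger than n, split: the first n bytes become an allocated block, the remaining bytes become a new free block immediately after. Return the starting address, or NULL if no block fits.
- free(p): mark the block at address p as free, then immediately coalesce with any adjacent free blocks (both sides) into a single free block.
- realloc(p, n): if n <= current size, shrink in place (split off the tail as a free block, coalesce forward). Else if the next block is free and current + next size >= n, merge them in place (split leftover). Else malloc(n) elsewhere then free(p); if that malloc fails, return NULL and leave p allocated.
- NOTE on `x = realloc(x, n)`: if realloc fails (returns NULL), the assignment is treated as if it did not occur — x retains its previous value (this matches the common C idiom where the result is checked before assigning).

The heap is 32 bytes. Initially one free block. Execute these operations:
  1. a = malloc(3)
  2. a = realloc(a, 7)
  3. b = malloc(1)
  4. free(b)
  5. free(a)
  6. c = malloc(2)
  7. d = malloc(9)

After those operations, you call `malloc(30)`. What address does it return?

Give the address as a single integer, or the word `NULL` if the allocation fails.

Answer: NULL

Derivation:
Op 1: a = malloc(3) -> a = 0; heap: [0-2 ALLOC][3-31 FREE]
Op 2: a = realloc(a, 7) -> a = 0; heap: [0-6 ALLOC][7-31 FREE]
Op 3: b = malloc(1) -> b = 7; heap: [0-6 ALLOC][7-7 ALLOC][8-31 FREE]
Op 4: free(b) -> (freed b); heap: [0-6 ALLOC][7-31 FREE]
Op 5: free(a) -> (freed a); heap: [0-31 FREE]
Op 6: c = malloc(2) -> c = 0; heap: [0-1 ALLOC][2-31 FREE]
Op 7: d = malloc(9) -> d = 2; heap: [0-1 ALLOC][2-10 ALLOC][11-31 FREE]
malloc(30): first-fit scan over [0-1 ALLOC][2-10 ALLOC][11-31 FREE] -> NULL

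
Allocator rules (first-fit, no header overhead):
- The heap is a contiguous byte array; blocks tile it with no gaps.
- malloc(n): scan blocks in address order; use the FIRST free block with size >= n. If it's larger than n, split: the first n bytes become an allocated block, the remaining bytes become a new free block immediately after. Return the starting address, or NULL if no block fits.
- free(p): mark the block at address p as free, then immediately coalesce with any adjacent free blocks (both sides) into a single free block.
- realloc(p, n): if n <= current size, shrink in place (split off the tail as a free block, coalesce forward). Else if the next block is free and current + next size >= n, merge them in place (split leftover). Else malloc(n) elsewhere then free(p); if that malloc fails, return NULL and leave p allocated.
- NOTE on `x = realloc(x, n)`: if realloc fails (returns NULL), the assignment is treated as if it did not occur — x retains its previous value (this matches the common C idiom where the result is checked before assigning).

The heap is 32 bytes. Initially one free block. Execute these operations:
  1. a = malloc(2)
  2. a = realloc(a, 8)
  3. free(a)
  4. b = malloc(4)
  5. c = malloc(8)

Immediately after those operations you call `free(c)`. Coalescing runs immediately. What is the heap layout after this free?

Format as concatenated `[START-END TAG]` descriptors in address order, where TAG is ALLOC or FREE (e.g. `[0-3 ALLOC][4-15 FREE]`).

Answer: [0-3 ALLOC][4-31 FREE]

Derivation:
Op 1: a = malloc(2) -> a = 0; heap: [0-1 ALLOC][2-31 FREE]
Op 2: a = realloc(a, 8) -> a = 0; heap: [0-7 ALLOC][8-31 FREE]
Op 3: free(a) -> (freed a); heap: [0-31 FREE]
Op 4: b = malloc(4) -> b = 0; heap: [0-3 ALLOC][4-31 FREE]
Op 5: c = malloc(8) -> c = 4; heap: [0-3 ALLOC][4-11 ALLOC][12-31 FREE]
free(c): c = 4 -> block [4-11 ALLOC]; mark free, coalesce with adjacent free neighbors -> [0-3 ALLOC][4-31 FREE]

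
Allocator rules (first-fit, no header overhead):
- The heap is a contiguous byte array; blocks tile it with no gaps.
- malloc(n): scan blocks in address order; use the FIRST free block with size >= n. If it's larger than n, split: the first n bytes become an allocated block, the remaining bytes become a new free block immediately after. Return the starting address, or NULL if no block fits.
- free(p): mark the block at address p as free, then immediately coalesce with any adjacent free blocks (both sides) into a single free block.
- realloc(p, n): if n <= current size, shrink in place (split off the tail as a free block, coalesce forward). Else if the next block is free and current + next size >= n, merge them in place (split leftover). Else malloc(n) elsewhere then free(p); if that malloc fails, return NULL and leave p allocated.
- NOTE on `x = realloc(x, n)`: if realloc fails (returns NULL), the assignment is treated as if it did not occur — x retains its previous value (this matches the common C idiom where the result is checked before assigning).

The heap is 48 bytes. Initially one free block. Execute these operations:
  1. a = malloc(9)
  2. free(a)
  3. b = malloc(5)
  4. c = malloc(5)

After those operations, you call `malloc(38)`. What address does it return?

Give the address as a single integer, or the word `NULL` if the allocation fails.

Op 1: a = malloc(9) -> a = 0; heap: [0-8 ALLOC][9-47 FREE]
Op 2: free(a) -> (freed a); heap: [0-47 FREE]
Op 3: b = malloc(5) -> b = 0; heap: [0-4 ALLOC][5-47 FREE]
Op 4: c = malloc(5) -> c = 5; heap: [0-4 ALLOC][5-9 ALLOC][10-47 FREE]
malloc(38): first-fit scan over [0-4 ALLOC][5-9 ALLOC][10-47 FREE] -> 10

Answer: 10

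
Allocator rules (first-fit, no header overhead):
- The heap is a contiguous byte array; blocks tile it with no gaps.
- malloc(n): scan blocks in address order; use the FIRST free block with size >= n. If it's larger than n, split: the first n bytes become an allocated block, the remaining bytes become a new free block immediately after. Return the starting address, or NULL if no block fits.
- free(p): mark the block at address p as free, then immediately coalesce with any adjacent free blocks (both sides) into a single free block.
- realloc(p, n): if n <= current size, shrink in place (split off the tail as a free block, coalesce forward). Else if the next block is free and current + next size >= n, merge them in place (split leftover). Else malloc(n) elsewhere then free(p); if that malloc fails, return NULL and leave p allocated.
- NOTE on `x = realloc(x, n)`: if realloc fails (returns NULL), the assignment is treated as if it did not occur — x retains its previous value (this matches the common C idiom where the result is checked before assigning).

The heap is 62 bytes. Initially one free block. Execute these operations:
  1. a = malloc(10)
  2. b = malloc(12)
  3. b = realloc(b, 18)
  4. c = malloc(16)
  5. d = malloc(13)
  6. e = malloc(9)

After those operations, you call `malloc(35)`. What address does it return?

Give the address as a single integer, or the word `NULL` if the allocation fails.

Op 1: a = malloc(10) -> a = 0; heap: [0-9 ALLOC][10-61 FREE]
Op 2: b = malloc(12) -> b = 10; heap: [0-9 ALLOC][10-21 ALLOC][22-61 FREE]
Op 3: b = realloc(b, 18) -> b = 10; heap: [0-9 ALLOC][10-27 ALLOC][28-61 FREE]
Op 4: c = malloc(16) -> c = 28; heap: [0-9 ALLOC][10-27 ALLOC][28-43 ALLOC][44-61 FREE]
Op 5: d = malloc(13) -> d = 44; heap: [0-9 ALLOC][10-27 ALLOC][28-43 ALLOC][44-56 ALLOC][57-61 FREE]
Op 6: e = malloc(9) -> e = NULL; heap: [0-9 ALLOC][10-27 ALLOC][28-43 ALLOC][44-56 ALLOC][57-61 FREE]
malloc(35): first-fit scan over [0-9 ALLOC][10-27 ALLOC][28-43 ALLOC][44-56 ALLOC][57-61 FREE] -> NULL

Answer: NULL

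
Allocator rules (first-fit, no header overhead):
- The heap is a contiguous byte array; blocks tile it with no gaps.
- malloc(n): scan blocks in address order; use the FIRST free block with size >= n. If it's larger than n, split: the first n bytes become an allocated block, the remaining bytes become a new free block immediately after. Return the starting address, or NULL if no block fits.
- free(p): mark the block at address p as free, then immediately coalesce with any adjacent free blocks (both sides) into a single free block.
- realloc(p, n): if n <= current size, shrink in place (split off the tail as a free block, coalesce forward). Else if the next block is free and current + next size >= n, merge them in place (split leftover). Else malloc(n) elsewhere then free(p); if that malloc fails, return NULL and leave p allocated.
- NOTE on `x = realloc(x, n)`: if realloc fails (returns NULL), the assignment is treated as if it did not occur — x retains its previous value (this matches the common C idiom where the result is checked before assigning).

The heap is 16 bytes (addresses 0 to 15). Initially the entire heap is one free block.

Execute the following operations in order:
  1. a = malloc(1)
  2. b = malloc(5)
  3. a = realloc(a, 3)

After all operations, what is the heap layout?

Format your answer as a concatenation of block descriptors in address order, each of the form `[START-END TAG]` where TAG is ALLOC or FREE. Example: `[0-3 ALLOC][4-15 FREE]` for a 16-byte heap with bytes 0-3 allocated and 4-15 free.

Op 1: a = malloc(1) -> a = 0; heap: [0-0 ALLOC][1-15 FREE]
Op 2: b = malloc(5) -> b = 1; heap: [0-0 ALLOC][1-5 ALLOC][6-15 FREE]
Op 3: a = realloc(a, 3) -> a = 6; heap: [0-0 FREE][1-5 ALLOC][6-8 ALLOC][9-15 FREE]

Answer: [0-0 FREE][1-5 ALLOC][6-8 ALLOC][9-15 FREE]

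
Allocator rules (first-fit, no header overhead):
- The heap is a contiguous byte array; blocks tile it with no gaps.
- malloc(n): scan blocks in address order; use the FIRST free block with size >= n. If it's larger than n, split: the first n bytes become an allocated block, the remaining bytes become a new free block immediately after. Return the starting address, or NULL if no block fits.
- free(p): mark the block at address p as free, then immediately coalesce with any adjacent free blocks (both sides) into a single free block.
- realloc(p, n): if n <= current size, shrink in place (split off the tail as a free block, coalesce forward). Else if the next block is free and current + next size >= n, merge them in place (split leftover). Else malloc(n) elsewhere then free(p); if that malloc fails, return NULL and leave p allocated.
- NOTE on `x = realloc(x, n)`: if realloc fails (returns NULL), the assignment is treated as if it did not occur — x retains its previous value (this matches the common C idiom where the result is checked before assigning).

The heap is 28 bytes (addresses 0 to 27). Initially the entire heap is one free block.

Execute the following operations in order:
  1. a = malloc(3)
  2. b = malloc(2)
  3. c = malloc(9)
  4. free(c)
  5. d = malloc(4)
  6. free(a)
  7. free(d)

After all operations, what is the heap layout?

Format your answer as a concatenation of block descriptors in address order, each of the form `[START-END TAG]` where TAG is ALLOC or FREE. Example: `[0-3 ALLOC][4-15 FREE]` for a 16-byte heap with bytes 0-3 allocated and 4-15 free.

Answer: [0-2 FREE][3-4 ALLOC][5-27 FREE]

Derivation:
Op 1: a = malloc(3) -> a = 0; heap: [0-2 ALLOC][3-27 FREE]
Op 2: b = malloc(2) -> b = 3; heap: [0-2 ALLOC][3-4 ALLOC][5-27 FREE]
Op 3: c = malloc(9) -> c = 5; heap: [0-2 ALLOC][3-4 ALLOC][5-13 ALLOC][14-27 FREE]
Op 4: free(c) -> (freed c); heap: [0-2 ALLOC][3-4 ALLOC][5-27 FREE]
Op 5: d = malloc(4) -> d = 5; heap: [0-2 ALLOC][3-4 ALLOC][5-8 ALLOC][9-27 FREE]
Op 6: free(a) -> (freed a); heap: [0-2 FREE][3-4 ALLOC][5-8 ALLOC][9-27 FREE]
Op 7: free(d) -> (freed d); heap: [0-2 FREE][3-4 ALLOC][5-27 FREE]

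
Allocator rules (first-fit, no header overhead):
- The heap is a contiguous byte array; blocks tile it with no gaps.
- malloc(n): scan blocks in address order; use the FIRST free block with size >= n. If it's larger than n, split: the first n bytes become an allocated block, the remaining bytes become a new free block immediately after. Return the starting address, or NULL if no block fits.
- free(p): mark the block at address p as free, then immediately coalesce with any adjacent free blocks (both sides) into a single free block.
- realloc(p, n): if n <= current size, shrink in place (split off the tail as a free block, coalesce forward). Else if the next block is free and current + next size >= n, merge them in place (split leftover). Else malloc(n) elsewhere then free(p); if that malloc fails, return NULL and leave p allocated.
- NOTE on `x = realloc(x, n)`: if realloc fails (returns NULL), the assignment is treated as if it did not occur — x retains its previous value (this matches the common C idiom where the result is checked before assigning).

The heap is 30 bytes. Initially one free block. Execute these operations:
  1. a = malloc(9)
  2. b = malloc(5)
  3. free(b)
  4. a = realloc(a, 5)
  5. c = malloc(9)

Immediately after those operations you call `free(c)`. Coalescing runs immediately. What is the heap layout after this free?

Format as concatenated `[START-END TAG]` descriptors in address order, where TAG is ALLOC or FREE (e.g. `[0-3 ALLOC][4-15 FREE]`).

Answer: [0-4 ALLOC][5-29 FREE]

Derivation:
Op 1: a = malloc(9) -> a = 0; heap: [0-8 ALLOC][9-29 FREE]
Op 2: b = malloc(5) -> b = 9; heap: [0-8 ALLOC][9-13 ALLOC][14-29 FREE]
Op 3: free(b) -> (freed b); heap: [0-8 ALLOC][9-29 FREE]
Op 4: a = realloc(a, 5) -> a = 0; heap: [0-4 ALLOC][5-29 FREE]
Op 5: c = malloc(9) -> c = 5; heap: [0-4 ALLOC][5-13 ALLOC][14-29 FREE]
free(c): c = 5 -> block [5-13 ALLOC]; mark free, coalesce with adjacent free neighbors -> [0-4 ALLOC][5-29 FREE]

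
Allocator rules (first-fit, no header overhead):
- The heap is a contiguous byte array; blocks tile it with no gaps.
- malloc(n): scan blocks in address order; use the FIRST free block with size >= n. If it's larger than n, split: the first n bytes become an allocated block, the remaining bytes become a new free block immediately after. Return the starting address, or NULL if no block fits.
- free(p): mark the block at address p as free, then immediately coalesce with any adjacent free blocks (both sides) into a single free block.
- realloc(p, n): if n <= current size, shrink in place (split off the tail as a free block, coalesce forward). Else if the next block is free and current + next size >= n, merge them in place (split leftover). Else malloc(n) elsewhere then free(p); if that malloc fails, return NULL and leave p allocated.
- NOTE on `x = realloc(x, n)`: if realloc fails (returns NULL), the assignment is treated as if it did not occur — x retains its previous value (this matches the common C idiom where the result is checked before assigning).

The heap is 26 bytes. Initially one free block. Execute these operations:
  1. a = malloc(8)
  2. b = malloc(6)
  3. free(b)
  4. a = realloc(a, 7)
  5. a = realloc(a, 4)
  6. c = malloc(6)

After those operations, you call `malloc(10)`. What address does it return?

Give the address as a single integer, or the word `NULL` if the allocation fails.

Answer: 10

Derivation:
Op 1: a = malloc(8) -> a = 0; heap: [0-7 ALLOC][8-25 FREE]
Op 2: b = malloc(6) -> b = 8; heap: [0-7 ALLOC][8-13 ALLOC][14-25 FREE]
Op 3: free(b) -> (freed b); heap: [0-7 ALLOC][8-25 FREE]
Op 4: a = realloc(a, 7) -> a = 0; heap: [0-6 ALLOC][7-25 FREE]
Op 5: a = realloc(a, 4) -> a = 0; heap: [0-3 ALLOC][4-25 FREE]
Op 6: c = malloc(6) -> c = 4; heap: [0-3 ALLOC][4-9 ALLOC][10-25 FREE]
malloc(10): first-fit scan over [0-3 ALLOC][4-9 ALLOC][10-25 FREE] -> 10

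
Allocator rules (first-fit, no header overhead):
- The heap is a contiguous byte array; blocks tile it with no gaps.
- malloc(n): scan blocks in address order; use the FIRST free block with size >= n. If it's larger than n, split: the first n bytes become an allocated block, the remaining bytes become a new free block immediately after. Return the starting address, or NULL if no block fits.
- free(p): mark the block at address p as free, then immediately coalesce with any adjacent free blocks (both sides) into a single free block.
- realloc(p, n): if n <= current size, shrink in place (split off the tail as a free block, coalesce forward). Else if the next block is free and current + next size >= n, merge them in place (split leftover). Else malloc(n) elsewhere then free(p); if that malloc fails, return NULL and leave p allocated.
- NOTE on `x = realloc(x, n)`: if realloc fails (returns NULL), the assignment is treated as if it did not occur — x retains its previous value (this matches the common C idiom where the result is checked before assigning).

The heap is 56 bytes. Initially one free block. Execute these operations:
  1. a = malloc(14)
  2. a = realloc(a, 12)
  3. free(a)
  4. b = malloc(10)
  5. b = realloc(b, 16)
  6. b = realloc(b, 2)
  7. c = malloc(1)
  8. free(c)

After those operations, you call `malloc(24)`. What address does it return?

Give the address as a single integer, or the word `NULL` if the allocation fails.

Op 1: a = malloc(14) -> a = 0; heap: [0-13 ALLOC][14-55 FREE]
Op 2: a = realloc(a, 12) -> a = 0; heap: [0-11 ALLOC][12-55 FREE]
Op 3: free(a) -> (freed a); heap: [0-55 FREE]
Op 4: b = malloc(10) -> b = 0; heap: [0-9 ALLOC][10-55 FREE]
Op 5: b = realloc(b, 16) -> b = 0; heap: [0-15 ALLOC][16-55 FREE]
Op 6: b = realloc(b, 2) -> b = 0; heap: [0-1 ALLOC][2-55 FREE]
Op 7: c = malloc(1) -> c = 2; heap: [0-1 ALLOC][2-2 ALLOC][3-55 FREE]
Op 8: free(c) -> (freed c); heap: [0-1 ALLOC][2-55 FREE]
malloc(24): first-fit scan over [0-1 ALLOC][2-55 FREE] -> 2

Answer: 2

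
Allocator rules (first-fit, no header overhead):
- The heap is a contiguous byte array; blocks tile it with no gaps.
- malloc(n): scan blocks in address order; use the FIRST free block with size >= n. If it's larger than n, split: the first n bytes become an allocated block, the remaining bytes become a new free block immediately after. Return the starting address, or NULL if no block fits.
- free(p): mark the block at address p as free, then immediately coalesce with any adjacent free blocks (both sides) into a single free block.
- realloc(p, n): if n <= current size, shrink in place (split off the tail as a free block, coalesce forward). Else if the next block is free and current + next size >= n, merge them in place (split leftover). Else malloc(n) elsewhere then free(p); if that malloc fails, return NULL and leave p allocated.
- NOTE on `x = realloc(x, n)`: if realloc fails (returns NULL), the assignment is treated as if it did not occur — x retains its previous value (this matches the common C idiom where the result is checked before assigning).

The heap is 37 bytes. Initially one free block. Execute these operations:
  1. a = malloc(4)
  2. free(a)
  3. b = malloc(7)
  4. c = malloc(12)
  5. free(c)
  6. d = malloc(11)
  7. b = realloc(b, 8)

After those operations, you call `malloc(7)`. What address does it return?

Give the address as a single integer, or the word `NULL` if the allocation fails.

Op 1: a = malloc(4) -> a = 0; heap: [0-3 ALLOC][4-36 FREE]
Op 2: free(a) -> (freed a); heap: [0-36 FREE]
Op 3: b = malloc(7) -> b = 0; heap: [0-6 ALLOC][7-36 FREE]
Op 4: c = malloc(12) -> c = 7; heap: [0-6 ALLOC][7-18 ALLOC][19-36 FREE]
Op 5: free(c) -> (freed c); heap: [0-6 ALLOC][7-36 FREE]
Op 6: d = malloc(11) -> d = 7; heap: [0-6 ALLOC][7-17 ALLOC][18-36 FREE]
Op 7: b = realloc(b, 8) -> b = 18; heap: [0-6 FREE][7-17 ALLOC][18-25 ALLOC][26-36 FREE]
malloc(7): first-fit scan over [0-6 FREE][7-17 ALLOC][18-25 ALLOC][26-36 FREE] -> 0

Answer: 0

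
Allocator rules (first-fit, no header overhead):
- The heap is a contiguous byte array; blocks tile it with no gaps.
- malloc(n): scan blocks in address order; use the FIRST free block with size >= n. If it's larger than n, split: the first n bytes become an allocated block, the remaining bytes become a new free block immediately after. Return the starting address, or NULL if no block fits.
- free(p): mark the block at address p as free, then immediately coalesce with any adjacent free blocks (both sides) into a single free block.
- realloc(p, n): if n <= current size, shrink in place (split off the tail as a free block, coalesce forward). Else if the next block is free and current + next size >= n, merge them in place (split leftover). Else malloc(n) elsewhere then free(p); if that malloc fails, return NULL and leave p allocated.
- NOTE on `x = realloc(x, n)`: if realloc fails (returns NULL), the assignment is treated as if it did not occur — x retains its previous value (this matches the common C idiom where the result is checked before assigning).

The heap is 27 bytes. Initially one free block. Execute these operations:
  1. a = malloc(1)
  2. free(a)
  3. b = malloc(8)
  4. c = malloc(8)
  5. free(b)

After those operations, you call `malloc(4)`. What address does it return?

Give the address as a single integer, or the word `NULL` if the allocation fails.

Op 1: a = malloc(1) -> a = 0; heap: [0-0 ALLOC][1-26 FREE]
Op 2: free(a) -> (freed a); heap: [0-26 FREE]
Op 3: b = malloc(8) -> b = 0; heap: [0-7 ALLOC][8-26 FREE]
Op 4: c = malloc(8) -> c = 8; heap: [0-7 ALLOC][8-15 ALLOC][16-26 FREE]
Op 5: free(b) -> (freed b); heap: [0-7 FREE][8-15 ALLOC][16-26 FREE]
malloc(4): first-fit scan over [0-7 FREE][8-15 ALLOC][16-26 FREE] -> 0

Answer: 0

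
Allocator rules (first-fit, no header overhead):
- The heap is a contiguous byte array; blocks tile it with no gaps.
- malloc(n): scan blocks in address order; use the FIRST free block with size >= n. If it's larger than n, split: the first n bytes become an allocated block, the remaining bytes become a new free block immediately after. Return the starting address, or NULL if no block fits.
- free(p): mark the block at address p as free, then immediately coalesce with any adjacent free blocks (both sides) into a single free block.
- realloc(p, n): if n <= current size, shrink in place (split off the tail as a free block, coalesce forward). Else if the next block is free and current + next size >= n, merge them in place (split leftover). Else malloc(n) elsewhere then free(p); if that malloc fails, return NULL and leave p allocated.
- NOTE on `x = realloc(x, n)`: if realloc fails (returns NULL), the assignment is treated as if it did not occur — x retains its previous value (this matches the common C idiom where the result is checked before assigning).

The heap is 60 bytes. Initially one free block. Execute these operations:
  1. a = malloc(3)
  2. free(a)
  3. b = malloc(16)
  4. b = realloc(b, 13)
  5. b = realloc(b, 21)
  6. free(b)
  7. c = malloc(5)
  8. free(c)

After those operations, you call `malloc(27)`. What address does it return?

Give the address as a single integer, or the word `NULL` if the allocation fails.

Op 1: a = malloc(3) -> a = 0; heap: [0-2 ALLOC][3-59 FREE]
Op 2: free(a) -> (freed a); heap: [0-59 FREE]
Op 3: b = malloc(16) -> b = 0; heap: [0-15 ALLOC][16-59 FREE]
Op 4: b = realloc(b, 13) -> b = 0; heap: [0-12 ALLOC][13-59 FREE]
Op 5: b = realloc(b, 21) -> b = 0; heap: [0-20 ALLOC][21-59 FREE]
Op 6: free(b) -> (freed b); heap: [0-59 FREE]
Op 7: c = malloc(5) -> c = 0; heap: [0-4 ALLOC][5-59 FREE]
Op 8: free(c) -> (freed c); heap: [0-59 FREE]
malloc(27): first-fit scan over [0-59 FREE] -> 0

Answer: 0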